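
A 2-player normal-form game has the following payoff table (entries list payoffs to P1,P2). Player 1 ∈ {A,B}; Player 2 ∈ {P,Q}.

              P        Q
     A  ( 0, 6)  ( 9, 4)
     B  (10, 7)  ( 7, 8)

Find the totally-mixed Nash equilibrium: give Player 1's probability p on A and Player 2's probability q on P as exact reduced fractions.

p=1/3, q=1/6

P1 indiff ⇒ q·0+(1-q)·9 = q·10+(1-q)·7 ⇒ q(-10) = (1-q)(-2) ⇒ q = 1/6
P2 indiff ⇒ p·6+(1-p)·7 = p·4+(1-p)·8 ⇒ p(2) = (1-p)(1) ⇒ p = 1/3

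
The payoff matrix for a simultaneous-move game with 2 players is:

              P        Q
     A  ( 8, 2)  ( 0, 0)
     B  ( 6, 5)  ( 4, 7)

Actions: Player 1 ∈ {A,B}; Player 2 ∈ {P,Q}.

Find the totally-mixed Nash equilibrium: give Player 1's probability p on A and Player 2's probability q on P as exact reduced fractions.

P1 indiff ⇒ q·8+(1-q)·0 = q·6+(1-q)·4 ⇒ q(2) = (1-q)(4) ⇒ q = 2/3
P2 indiff ⇒ p·2+(1-p)·5 = p·0+(1-p)·7 ⇒ p(2) = (1-p)(2) ⇒ p = 1/2

(p,q) = (1/2, 2/3)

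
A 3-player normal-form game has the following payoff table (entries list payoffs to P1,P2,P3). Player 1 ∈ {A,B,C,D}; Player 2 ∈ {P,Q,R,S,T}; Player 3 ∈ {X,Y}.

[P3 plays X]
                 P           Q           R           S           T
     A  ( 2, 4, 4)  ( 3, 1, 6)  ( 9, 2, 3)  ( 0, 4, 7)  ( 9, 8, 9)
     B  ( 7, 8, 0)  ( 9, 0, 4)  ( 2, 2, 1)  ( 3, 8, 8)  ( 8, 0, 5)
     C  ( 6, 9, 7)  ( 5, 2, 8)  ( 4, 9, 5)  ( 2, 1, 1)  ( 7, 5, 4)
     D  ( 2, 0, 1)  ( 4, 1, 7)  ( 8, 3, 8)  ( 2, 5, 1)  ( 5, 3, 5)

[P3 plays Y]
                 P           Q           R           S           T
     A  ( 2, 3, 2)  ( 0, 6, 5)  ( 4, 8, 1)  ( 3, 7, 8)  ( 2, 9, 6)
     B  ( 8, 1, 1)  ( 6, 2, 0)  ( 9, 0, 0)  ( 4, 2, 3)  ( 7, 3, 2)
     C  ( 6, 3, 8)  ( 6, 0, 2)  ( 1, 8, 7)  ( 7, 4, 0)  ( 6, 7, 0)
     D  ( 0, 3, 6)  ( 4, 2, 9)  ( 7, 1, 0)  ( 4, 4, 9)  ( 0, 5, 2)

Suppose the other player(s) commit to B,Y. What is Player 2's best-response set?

argmax u_2 = {T}

u_2(P vs B,Y) = 1
u_2(Q vs B,Y) = 2
u_2(R vs B,Y) = 0
u_2(S vs B,Y) = 2
u_2(T vs B,Y) = 3
max payoff 3 at {T}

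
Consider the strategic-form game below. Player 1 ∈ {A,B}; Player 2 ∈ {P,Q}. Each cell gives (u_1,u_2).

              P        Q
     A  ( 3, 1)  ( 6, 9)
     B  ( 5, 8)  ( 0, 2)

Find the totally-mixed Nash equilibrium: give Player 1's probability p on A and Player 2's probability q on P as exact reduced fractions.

p=3/7, q=3/4

P1 indiff ⇒ q·3+(1-q)·6 = q·5+(1-q)·0 ⇒ q(-2) = (1-q)(-6) ⇒ q = 3/4
P2 indiff ⇒ p·1+(1-p)·8 = p·9+(1-p)·2 ⇒ p(-8) = (1-p)(-6) ⇒ p = 3/7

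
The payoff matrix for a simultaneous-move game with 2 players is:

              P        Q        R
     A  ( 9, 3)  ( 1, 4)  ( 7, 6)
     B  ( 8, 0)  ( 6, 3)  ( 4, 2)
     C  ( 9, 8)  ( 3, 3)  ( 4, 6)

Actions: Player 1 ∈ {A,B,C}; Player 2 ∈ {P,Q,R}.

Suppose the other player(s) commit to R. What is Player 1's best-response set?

u_1(A vs R) = 7
u_1(B vs R) = 4
u_1(C vs R) = 4
max payoff 7 at {A}

argmax u_1 = {A}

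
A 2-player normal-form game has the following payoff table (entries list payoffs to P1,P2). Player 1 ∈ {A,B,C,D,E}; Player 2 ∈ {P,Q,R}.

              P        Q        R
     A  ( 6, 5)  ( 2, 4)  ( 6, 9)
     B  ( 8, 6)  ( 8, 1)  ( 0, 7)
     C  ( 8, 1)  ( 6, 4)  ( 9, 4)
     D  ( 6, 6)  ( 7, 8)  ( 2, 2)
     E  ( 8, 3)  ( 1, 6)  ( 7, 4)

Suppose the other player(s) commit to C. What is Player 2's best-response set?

u_2(P vs C) = 1
u_2(Q vs C) = 4
u_2(R vs C) = 4
max payoff 4 at {Q,R}

argmax u_2 = {Q,R}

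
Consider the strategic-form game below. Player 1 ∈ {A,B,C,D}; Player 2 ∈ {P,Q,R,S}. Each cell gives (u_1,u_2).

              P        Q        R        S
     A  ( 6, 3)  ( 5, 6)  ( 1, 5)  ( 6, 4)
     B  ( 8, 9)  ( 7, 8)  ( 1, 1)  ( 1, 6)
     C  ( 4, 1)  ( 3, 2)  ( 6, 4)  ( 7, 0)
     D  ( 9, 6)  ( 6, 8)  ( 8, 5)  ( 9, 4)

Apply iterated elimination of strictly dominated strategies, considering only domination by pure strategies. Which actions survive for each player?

P1 drop A (D beats it: P:9>6 Q:6>5 R:8>1 S:9>6)
P1 drop C (D beats it: P:9>4 Q:6>3 R:8>6 S:9>7)
P2 drop R (P beats it: B:9>1 D:6>5)
P2 drop S (P beats it: B:9>6 D:6>4)
P1→{B,D} P2→{P,Q}

Survivors P1:{B,D} P2:{P,Q}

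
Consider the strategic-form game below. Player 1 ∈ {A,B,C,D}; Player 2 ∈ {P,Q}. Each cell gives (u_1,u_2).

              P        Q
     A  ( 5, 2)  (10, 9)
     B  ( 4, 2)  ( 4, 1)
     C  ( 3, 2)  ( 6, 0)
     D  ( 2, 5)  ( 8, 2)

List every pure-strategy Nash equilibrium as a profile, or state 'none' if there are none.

(A,P): not NE [P2→Q gives 9>2]
(A,Q): NE
(B,P): not NE [P1→A gives 5>4]
(B,Q): not NE [P1→A gives 10>4; P2→P gives 2>1]
(C,P): not NE [P1→A gives 5>3]
(C,Q): not NE [P1→A gives 10>6; P2→P gives 2>0]
(D,P): not NE [P1→A gives 5>2]
(D,Q): not NE [P1→A gives 10>8; P2→P gives 5>2]

PSNE = {(A,Q)}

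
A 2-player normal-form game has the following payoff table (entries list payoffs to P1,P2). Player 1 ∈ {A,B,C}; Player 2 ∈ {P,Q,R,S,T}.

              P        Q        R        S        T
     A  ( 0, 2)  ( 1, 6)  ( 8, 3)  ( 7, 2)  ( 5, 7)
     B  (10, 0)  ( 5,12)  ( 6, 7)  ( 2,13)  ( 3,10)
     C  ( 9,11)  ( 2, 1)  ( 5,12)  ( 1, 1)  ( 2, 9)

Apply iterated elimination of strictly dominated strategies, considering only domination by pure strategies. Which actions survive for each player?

Remaining: P1:{A,B} P2:{Q,S,T}

P1 drop C (B beats it: P:10>9 Q:5>2 R:6>5 S:2>1 T:3>2)
P2 drop P (Q beats it: A:6>2 B:12>0)
P2 drop R (Q beats it: A:6>3 B:12>7)
P1→{A,B} P2→{Q,S,T}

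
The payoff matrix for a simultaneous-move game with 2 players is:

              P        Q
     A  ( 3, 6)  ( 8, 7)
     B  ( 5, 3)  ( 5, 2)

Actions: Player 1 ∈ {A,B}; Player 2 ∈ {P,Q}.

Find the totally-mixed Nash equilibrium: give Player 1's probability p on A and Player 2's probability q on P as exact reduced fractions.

p=1/2, q=3/5

P1 indiff ⇒ q·3+(1-q)·8 = q·5+(1-q)·5 ⇒ q(-2) = (1-q)(-3) ⇒ q = 3/5
P2 indiff ⇒ p·6+(1-p)·3 = p·7+(1-p)·2 ⇒ p(-1) = (1-p)(-1) ⇒ p = 1/2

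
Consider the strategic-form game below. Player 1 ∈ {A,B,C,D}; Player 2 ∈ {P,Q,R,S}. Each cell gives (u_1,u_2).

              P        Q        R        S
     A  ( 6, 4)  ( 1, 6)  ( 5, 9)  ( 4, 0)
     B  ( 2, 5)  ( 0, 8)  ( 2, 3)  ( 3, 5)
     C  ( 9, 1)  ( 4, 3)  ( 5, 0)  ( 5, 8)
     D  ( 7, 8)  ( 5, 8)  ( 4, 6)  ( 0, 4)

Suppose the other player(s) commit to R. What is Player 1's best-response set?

u_1(A vs R) = 5
u_1(B vs R) = 2
u_1(C vs R) = 5
u_1(D vs R) = 4
max payoff 5 at {A,C}

P1 best: {A,C}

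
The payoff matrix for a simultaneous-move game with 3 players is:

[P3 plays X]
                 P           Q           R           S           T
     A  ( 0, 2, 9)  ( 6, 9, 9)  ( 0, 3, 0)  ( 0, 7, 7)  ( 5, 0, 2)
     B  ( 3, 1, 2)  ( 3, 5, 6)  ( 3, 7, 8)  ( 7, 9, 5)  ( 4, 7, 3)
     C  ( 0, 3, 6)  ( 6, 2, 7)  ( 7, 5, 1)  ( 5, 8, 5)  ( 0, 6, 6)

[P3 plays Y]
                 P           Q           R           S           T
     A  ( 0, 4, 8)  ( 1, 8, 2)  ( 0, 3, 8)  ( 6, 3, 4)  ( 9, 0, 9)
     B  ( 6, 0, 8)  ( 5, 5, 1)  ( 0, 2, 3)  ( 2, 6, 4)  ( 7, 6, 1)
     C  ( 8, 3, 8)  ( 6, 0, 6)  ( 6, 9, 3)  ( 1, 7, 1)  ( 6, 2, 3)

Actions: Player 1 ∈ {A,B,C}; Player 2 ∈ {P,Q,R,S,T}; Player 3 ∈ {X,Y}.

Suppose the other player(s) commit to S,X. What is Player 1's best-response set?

BR_1 = {B}

u_1(A vs S,X) = 0
u_1(B vs S,X) = 7
u_1(C vs S,X) = 5
max payoff 7 at {B}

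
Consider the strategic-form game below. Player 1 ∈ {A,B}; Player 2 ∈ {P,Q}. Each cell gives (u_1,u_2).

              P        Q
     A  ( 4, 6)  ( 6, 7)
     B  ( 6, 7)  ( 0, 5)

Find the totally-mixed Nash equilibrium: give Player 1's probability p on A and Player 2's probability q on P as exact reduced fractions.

P1 indiff ⇒ q·4+(1-q)·6 = q·6+(1-q)·0 ⇒ q(-2) = (1-q)(-6) ⇒ q = 3/4
P2 indiff ⇒ p·6+(1-p)·7 = p·7+(1-p)·5 ⇒ p(-1) = (1-p)(-2) ⇒ p = 2/3

P1 mixes 2/3 on A; P2 mixes 3/4 on P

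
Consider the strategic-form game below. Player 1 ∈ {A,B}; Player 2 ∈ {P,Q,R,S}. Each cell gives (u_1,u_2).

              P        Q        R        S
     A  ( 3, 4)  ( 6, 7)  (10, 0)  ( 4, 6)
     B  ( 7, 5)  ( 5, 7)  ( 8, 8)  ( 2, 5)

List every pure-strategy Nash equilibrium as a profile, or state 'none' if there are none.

PSNE = {(A,Q)}

(A,P): not NE [P1→B gives 7>3; P2→Q gives 7>4]
(A,Q): NE
(A,R): not NE [P2→Q gives 7>0]
(A,S): not NE [P2→Q gives 7>6]
(B,P): not NE [P2→R gives 8>5]
(B,Q): not NE [P1→A gives 6>5; P2→R gives 8>7]
(B,R): not NE [P1→A gives 10>8]
(B,S): not NE [P1→A gives 4>2; P2→R gives 8>5]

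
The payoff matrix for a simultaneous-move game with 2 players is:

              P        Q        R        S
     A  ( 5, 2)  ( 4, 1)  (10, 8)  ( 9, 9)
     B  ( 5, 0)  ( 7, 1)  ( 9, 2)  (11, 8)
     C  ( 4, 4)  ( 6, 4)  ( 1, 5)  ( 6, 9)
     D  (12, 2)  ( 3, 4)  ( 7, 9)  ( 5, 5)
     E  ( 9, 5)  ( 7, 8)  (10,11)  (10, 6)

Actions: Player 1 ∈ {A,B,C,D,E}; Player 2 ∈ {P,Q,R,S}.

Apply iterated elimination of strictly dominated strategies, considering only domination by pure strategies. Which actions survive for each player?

P1 drop C (B beats it: P:5>4 Q:7>6 R:9>1 S:11>6)
P2 drop P (R beats it: A:8>2 B:2>0 D:9>2 E:11>5)
P1 drop D (A beats it: Q:4>3 R:10>7 S:9>5)
P2 drop Q (R beats it: A:8>1 B:2>1 E:11>8)
P1→{A,B,E} P2→{R,S}

Remaining: P1:{A,B,E} P2:{R,S}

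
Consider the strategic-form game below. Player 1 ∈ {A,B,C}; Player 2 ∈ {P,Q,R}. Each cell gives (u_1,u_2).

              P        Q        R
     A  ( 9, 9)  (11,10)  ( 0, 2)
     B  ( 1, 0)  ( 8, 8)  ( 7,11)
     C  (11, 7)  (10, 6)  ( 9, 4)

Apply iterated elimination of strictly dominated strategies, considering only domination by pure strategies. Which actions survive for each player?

Remaining: P1:{A,C} P2:{P,Q}

P1 drop B (C beats it: P:11>1 Q:10>8 R:9>7)
P2 drop R (P beats it: A:9>2 C:7>4)
P1→{A,C} P2→{P,Q}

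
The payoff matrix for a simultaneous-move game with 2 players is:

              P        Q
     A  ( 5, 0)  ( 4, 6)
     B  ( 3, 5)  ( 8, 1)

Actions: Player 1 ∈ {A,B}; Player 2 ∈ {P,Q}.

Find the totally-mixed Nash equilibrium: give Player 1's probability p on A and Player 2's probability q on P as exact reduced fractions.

P1 indiff ⇒ q·5+(1-q)·4 = q·3+(1-q)·8 ⇒ q(2) = (1-q)(4) ⇒ q = 2/3
P2 indiff ⇒ p·0+(1-p)·5 = p·6+(1-p)·1 ⇒ p(-6) = (1-p)(-4) ⇒ p = 2/5

(p,q) = (2/5, 2/3)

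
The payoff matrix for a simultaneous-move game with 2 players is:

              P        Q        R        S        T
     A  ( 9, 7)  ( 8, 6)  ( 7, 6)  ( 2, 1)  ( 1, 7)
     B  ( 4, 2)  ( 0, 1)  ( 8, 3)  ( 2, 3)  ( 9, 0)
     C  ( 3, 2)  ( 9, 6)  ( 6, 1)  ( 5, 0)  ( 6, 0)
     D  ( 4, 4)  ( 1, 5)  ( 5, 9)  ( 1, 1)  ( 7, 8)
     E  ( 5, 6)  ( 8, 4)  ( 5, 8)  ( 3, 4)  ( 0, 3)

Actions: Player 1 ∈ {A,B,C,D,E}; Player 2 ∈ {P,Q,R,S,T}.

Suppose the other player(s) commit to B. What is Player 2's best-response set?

u_2(P vs B) = 2
u_2(Q vs B) = 1
u_2(R vs B) = 3
u_2(S vs B) = 3
u_2(T vs B) = 0
max payoff 3 at {R,S}

P2 best: {R,S}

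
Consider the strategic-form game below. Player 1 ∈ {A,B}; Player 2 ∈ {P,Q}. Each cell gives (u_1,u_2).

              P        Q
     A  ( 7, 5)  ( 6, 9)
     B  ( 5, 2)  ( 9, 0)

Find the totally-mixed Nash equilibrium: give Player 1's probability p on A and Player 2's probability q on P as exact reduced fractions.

p=1/3, q=3/5

P1 indiff ⇒ q·7+(1-q)·6 = q·5+(1-q)·9 ⇒ q(2) = (1-q)(3) ⇒ q = 3/5
P2 indiff ⇒ p·5+(1-p)·2 = p·9+(1-p)·0 ⇒ p(-4) = (1-p)(-2) ⇒ p = 1/3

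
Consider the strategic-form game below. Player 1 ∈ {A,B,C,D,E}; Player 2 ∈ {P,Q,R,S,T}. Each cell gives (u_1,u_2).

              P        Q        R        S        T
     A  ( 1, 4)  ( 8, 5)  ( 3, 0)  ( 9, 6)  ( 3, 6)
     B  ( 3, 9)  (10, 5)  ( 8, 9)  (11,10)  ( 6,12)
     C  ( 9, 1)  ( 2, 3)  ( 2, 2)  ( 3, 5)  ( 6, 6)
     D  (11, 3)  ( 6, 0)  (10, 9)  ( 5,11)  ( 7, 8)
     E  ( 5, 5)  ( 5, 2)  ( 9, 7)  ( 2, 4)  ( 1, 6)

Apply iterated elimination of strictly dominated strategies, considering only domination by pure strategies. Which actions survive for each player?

IESDS → P1:{B,D} P2:{S,T}

P1 drop A (B beats it: P:3>1 Q:10>8 R:8>3 S:11>9 T:6>3)
P1 drop C (D beats it: P:11>9 Q:6>2 R:10>2 S:5>3 T:7>6)
P1 drop E (D beats it: P:11>5 Q:6>5 R:10>9 S:5>2 T:7>1)
P2 drop P (S beats it: B:10>9 D:11>3)
P2 drop Q (R beats it: B:9>5 D:9>0)
P2 drop R (S beats it: B:10>9 D:11>9)
P1→{B,D} P2→{S,T}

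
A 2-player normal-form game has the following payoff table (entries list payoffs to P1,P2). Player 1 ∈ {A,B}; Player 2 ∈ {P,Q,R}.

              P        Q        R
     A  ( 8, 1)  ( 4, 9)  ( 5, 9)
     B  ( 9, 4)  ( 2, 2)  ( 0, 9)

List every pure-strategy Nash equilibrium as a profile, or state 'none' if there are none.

(A,P): not NE [P1→B gives 9>8; P2→R gives 9>1]
(A,Q): NE
(A,R): NE
(B,P): not NE [P2→R gives 9>4]
(B,Q): not NE [P1→A gives 4>2; P2→R gives 9>2]
(B,R): not NE [P1→A gives 5>0]

NE set: (A,Q), (A,R)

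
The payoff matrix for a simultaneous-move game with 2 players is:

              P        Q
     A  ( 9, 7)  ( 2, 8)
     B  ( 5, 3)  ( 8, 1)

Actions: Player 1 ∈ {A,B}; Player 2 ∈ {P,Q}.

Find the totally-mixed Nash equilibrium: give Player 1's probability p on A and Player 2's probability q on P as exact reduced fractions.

p=2/3, q=3/5

P1 indiff ⇒ q·9+(1-q)·2 = q·5+(1-q)·8 ⇒ q(4) = (1-q)(6) ⇒ q = 3/5
P2 indiff ⇒ p·7+(1-p)·3 = p·8+(1-p)·1 ⇒ p(-1) = (1-p)(-2) ⇒ p = 2/3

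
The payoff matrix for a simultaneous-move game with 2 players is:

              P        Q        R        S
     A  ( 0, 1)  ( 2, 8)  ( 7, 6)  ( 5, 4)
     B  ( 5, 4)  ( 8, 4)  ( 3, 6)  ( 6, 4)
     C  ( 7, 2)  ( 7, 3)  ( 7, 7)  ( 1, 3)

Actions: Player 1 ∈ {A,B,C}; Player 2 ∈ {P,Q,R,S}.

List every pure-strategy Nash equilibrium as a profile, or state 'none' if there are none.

Nash profiles: (C,R)

(A,P): not NE [P1→C gives 7>0; P2→Q gives 8>1]
(A,Q): not NE [P1→B gives 8>2]
(A,R): not NE [P2→Q gives 8>6]
(A,S): not NE [P1→B gives 6>5; P2→Q gives 8>4]
(B,P): not NE [P1→C gives 7>5; P2→R gives 6>4]
(B,Q): not NE [P2→R gives 6>4]
(B,R): not NE [P1→C gives 7>3]
(B,S): not NE [P2→R gives 6>4]
(C,P): not NE [P2→R gives 7>2]
(C,Q): not NE [P1→B gives 8>7; P2→R gives 7>3]
(C,R): NE
(C,S): not NE [P1→B gives 6>1; P2→R gives 7>3]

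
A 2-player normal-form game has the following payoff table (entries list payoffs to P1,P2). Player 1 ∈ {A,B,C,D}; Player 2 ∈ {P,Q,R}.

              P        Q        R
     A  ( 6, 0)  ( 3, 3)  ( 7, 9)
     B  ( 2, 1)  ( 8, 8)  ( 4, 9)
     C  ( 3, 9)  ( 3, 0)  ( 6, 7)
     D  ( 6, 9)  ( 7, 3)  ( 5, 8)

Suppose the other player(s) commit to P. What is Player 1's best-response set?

BR_1 = {A,D}

u_1(A vs P) = 6
u_1(B vs P) = 2
u_1(C vs P) = 3
u_1(D vs P) = 6
max payoff 6 at {A,D}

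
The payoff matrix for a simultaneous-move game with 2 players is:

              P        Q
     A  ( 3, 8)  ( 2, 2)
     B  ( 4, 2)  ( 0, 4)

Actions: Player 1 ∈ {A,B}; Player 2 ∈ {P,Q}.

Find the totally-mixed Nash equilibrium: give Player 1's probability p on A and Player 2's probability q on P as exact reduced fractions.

p=1/4, q=2/3

P1 indiff ⇒ q·3+(1-q)·2 = q·4+(1-q)·0 ⇒ q(-1) = (1-q)(-2) ⇒ q = 2/3
P2 indiff ⇒ p·8+(1-p)·2 = p·2+(1-p)·4 ⇒ p(6) = (1-p)(2) ⇒ p = 1/4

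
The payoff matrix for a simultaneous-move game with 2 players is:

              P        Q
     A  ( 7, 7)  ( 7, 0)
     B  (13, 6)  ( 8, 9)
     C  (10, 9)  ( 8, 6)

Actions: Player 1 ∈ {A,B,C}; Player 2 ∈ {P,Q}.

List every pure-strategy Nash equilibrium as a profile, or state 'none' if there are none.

(A,P): not NE [P1→B gives 13>7]
(A,Q): not NE [P1→C gives 8>7; P2→P gives 7>0]
(B,P): not NE [P2→Q gives 9>6]
(B,Q): NE
(C,P): not NE [P1→B gives 13>10]
(C,Q): not NE [P2→P gives 9>6]

PSNE = {(B,Q)}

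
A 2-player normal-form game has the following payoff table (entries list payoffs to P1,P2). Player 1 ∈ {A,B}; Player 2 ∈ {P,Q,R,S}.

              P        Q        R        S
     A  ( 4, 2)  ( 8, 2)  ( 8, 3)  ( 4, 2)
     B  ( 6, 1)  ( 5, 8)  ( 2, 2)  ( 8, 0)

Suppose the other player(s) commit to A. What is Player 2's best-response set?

P2 best: {R}

u_2(P vs A) = 2
u_2(Q vs A) = 2
u_2(R vs A) = 3
u_2(S vs A) = 2
max payoff 3 at {R}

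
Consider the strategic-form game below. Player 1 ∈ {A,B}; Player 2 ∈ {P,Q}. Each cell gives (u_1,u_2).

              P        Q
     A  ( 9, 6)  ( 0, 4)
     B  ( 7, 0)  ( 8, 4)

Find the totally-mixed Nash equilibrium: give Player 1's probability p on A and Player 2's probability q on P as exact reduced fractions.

(p,q) = (2/3, 4/5)

P1 indiff ⇒ q·9+(1-q)·0 = q·7+(1-q)·8 ⇒ q(2) = (1-q)(8) ⇒ q = 4/5
P2 indiff ⇒ p·6+(1-p)·0 = p·4+(1-p)·4 ⇒ p(2) = (1-p)(4) ⇒ p = 2/3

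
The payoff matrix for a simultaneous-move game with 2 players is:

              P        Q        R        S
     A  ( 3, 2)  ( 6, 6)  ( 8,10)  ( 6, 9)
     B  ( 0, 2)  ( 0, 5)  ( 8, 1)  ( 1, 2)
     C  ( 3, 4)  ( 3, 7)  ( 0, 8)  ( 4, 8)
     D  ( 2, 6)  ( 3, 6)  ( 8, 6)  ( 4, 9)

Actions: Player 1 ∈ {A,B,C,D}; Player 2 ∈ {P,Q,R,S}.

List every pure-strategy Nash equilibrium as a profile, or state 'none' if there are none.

Nash profiles: (A,R)

(A,P): not NE [P2→R gives 10>2]
(A,Q): not NE [P2→R gives 10>6]
(A,R): NE
(A,S): not NE [P2→R gives 10>9]
(B,P): not NE [P1→C gives 3>0; P2→Q gives 5>2]
(B,Q): not NE [P1→A gives 6>0]
(B,R): not NE [P2→Q gives 5>1]
(B,S): not NE [P1→A gives 6>1; P2→Q gives 5>2]
(C,P): not NE [P2→S gives 8>4]
(C,Q): not NE [P1→A gives 6>3; P2→S gives 8>7]
(C,R): not NE [P1→D gives 8>0]
(C,S): not NE [P1→A gives 6>4]
(D,P): not NE [P1→C gives 3>2; P2→S gives 9>6]
(D,Q): not NE [P1→A gives 6>3; P2→S gives 9>6]
(D,R): not NE [P2→S gives 9>6]
(D,S): not NE [P1→A gives 6>4]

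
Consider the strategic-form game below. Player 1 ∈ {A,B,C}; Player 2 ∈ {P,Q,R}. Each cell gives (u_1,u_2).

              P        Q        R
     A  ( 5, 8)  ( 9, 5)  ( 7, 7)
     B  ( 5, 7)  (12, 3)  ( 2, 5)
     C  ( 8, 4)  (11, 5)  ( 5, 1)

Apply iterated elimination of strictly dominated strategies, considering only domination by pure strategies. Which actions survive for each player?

Survivors P1:{B,C} P2:{P,Q}

P2 drop R (P beats it: A:8>7 B:7>5 C:4>1)
P1 drop A (C beats it: P:8>5 Q:11>9)
P1→{B,C} P2→{P,Q}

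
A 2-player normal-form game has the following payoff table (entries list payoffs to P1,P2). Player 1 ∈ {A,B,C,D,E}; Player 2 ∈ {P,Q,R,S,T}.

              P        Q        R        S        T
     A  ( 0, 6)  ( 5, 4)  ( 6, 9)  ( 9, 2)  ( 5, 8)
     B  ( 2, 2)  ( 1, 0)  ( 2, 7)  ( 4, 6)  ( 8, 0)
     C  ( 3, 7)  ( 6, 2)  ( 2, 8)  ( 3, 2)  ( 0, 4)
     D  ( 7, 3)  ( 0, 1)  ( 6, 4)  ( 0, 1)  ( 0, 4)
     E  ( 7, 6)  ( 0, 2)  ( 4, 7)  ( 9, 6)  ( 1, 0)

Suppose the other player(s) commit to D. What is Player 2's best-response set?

u_2(P vs D) = 3
u_2(Q vs D) = 1
u_2(R vs D) = 4
u_2(S vs D) = 1
u_2(T vs D) = 4
max payoff 4 at {R,T}

P2 best: {R,T}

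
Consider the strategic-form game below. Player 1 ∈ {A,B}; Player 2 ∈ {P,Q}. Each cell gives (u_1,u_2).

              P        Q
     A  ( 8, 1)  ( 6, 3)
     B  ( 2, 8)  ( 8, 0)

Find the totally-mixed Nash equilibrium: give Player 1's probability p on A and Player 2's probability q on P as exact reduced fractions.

P1 indiff ⇒ q·8+(1-q)·6 = q·2+(1-q)·8 ⇒ q(6) = (1-q)(2) ⇒ q = 1/4
P2 indiff ⇒ p·1+(1-p)·8 = p·3+(1-p)·0 ⇒ p(-2) = (1-p)(-8) ⇒ p = 4/5

P1 mixes 4/5 on A; P2 mixes 1/4 on P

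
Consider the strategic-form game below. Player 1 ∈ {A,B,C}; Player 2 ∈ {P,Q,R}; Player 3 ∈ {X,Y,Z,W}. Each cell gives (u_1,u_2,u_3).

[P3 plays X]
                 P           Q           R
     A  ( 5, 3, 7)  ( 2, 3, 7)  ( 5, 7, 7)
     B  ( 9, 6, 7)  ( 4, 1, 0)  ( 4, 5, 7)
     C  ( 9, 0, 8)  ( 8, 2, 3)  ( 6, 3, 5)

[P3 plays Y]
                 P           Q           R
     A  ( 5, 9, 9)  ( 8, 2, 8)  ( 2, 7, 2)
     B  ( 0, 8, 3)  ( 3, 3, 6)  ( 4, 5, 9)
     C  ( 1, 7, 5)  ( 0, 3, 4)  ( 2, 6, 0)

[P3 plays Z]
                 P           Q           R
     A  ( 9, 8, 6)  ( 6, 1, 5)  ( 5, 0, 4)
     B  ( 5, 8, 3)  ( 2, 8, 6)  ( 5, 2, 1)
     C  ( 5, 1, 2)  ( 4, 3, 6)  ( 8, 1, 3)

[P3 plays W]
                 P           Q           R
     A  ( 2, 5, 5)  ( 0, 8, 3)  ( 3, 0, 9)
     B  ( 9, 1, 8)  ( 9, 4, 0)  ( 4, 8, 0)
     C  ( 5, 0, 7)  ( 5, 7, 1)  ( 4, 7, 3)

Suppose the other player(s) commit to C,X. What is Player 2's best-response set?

argmax u_2 = {R}

u_2(P vs C,X) = 0
u_2(Q vs C,X) = 2
u_2(R vs C,X) = 3
max payoff 3 at {R}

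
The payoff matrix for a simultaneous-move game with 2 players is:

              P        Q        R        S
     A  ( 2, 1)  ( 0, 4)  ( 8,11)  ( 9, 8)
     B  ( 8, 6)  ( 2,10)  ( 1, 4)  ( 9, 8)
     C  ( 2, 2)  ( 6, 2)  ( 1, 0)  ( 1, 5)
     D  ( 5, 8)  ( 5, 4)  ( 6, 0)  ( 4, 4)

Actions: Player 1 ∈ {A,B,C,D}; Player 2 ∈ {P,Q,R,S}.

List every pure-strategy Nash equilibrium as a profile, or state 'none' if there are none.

PSNE = {(A,R)}

(A,P): not NE [P1→B gives 8>2; P2→R gives 11>1]
(A,Q): not NE [P1→C gives 6>0; P2→R gives 11>4]
(A,R): NE
(A,S): not NE [P2→R gives 11>8]
(B,P): not NE [P2→Q gives 10>6]
(B,Q): not NE [P1→C gives 6>2]
(B,R): not NE [P1→A gives 8>1; P2→Q gives 10>4]
(B,S): not NE [P2→Q gives 10>8]
(C,P): not NE [P1→B gives 8>2; P2→S gives 5>2]
(C,Q): not NE [P2→S gives 5>2]
(C,R): not NE [P1→A gives 8>1; P2→S gives 5>0]
(C,S): not NE [P1→B gives 9>1]
(D,P): not NE [P1→B gives 8>5]
(D,Q): not NE [P1→C gives 6>5; P2→P gives 8>4]
(D,R): not NE [P1→A gives 8>6; P2→P gives 8>0]
(D,S): not NE [P1→B gives 9>4; P2→P gives 8>4]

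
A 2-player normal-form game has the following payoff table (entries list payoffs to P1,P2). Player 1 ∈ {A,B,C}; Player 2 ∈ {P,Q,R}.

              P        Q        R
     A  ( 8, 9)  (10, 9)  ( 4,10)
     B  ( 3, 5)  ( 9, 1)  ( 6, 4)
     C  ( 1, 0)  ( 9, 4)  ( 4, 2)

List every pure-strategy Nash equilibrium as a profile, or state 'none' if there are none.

No pure NE.

(A,P): not NE [P2→R gives 10>9]
(A,Q): not NE [P2→R gives 10>9]
(A,R): not NE [P1→B gives 6>4]
(B,P): not NE [P1→A gives 8>3]
(B,Q): not NE [P1→A gives 10>9; P2→P gives 5>1]
(B,R): not NE [P2→P gives 5>4]
(C,P): not NE [P1→A gives 8>1; P2→Q gives 4>0]
(C,Q): not NE [P1→A gives 10>9]
(C,R): not NE [P1→B gives 6>4; P2→Q gives 4>2]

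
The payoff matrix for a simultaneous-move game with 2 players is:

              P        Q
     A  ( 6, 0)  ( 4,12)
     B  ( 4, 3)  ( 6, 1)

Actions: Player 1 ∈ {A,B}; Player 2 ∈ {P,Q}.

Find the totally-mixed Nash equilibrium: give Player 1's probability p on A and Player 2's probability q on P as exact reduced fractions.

p=1/7, q=1/2

P1 indiff ⇒ q·6+(1-q)·4 = q·4+(1-q)·6 ⇒ q(2) = (1-q)(2) ⇒ q = 1/2
P2 indiff ⇒ p·0+(1-p)·3 = p·12+(1-p)·1 ⇒ p(-12) = (1-p)(-2) ⇒ p = 1/7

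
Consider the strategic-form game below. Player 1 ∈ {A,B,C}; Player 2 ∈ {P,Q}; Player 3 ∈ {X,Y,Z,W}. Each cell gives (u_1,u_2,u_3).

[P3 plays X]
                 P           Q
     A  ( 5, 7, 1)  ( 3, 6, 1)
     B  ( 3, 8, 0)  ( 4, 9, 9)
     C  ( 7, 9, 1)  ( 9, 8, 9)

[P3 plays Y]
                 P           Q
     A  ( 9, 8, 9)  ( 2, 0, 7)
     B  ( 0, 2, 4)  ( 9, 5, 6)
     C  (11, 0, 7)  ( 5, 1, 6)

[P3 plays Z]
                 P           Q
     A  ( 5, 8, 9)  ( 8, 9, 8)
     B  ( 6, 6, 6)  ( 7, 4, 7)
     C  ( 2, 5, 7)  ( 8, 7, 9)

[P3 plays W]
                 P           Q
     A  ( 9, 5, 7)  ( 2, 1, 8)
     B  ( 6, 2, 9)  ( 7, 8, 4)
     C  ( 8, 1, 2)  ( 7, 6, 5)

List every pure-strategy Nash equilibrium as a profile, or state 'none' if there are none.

(A,P,X): not NE [P1→C gives 7>5; P3→Z gives 9>1]
(A,P,Y): not NE [P1→C gives 11>9]
(A,P,Z): not NE [P1→B gives 6>5; P2→Q gives 9>8]
(A,P,W): not NE [P3→Z gives 9>7]
(A,Q,X): not NE [P1→C gives 9>3; P2→P gives 7>6; P3→W gives 8>1]
(A,Q,Y): not NE [P1→B gives 9>2; P2→P gives 8>0; P3→W gives 8>7]
(A,Q,Z): NE
(A,Q,W): not NE [P1→C gives 7>2; P2→P gives 5>1]
(B,P,X): not NE [P1→C gives 7>3; P2→Q gives 9>8; P3→W gives 9>0]
(B,P,Y): not NE [P1→C gives 11>0; P2→Q gives 5>2; P3→W gives 9>4]
(B,P,Z): not NE [P3→W gives 9>6]
(B,P,W): not NE [P1→A gives 9>6; P2→Q gives 8>2]
(B,Q,X): not NE [P1→C gives 9>4]
(B,Q,Y): not NE [P3→X gives 9>6]
(B,Q,Z): not NE [P1→C gives 8>7; P2→P gives 6>4; P3→X gives 9>7]
(B,Q,W): not NE [P3→X gives 9>4]
(C,P,X): not NE [P3→Z gives 7>1]
(C,P,Y): not NE [P2→Q gives 1>0]
(C,P,Z): not NE [P1→B gives 6>2; P2→Q gives 7>5]
(C,P,W): not NE [P1→A gives 9>8; P2→Q gives 6>1; P3→Z gives 7>2]
(C,Q,X): not NE [P2→P gives 9>8]
(C,Q,Y): not NE [P1→B gives 9>5; P3→Z gives 9>6]
(C,Q,Z): NE
(C,Q,W): not NE [P3→Z gives 9>5]

Nash profiles: (A,Q,Z), (C,Q,Z)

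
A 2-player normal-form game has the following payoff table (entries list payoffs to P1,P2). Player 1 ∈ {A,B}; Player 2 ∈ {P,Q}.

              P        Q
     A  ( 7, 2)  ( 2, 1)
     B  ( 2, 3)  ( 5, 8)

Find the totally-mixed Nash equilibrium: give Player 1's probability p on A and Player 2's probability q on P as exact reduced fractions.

p=5/6, q=3/8

P1 indiff ⇒ q·7+(1-q)·2 = q·2+(1-q)·5 ⇒ q(5) = (1-q)(3) ⇒ q = 3/8
P2 indiff ⇒ p·2+(1-p)·3 = p·1+(1-p)·8 ⇒ p(1) = (1-p)(5) ⇒ p = 5/6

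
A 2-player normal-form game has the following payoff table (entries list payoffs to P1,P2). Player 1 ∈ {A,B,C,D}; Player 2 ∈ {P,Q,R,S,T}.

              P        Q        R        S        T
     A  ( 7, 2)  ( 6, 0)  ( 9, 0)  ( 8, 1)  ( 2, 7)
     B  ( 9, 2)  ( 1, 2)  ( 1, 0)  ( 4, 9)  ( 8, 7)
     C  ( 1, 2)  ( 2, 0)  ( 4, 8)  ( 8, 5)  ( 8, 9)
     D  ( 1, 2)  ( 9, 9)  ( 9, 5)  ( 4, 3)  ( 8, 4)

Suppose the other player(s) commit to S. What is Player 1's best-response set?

argmax u_1 = {A,C}

u_1(A vs S) = 8
u_1(B vs S) = 4
u_1(C vs S) = 8
u_1(D vs S) = 4
max payoff 8 at {A,C}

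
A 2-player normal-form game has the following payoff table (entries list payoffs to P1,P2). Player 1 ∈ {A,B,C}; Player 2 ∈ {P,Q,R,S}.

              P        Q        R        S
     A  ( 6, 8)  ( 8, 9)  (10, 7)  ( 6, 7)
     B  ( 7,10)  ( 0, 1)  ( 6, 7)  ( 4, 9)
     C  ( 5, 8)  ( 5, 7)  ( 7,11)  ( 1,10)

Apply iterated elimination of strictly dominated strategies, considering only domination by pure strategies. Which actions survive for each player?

IESDS → P1:{A,B} P2:{P,Q}

P1 drop C (A beats it: P:6>5 Q:8>5 R:10>7 S:6>1)
P2 drop R (P beats it: A:8>7 B:10>7)
P2 drop S (P beats it: A:8>7 B:10>9)
P1→{A,B} P2→{P,Q}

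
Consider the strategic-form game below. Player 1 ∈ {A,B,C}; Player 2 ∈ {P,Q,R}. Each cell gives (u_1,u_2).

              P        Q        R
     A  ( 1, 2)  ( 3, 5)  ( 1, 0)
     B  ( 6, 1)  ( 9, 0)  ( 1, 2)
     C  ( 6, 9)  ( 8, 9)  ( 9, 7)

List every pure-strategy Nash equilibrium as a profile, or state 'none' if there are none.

(A,P): not NE [P1→C gives 6>1; P2→Q gives 5>2]
(A,Q): not NE [P1→B gives 9>3]
(A,R): not NE [P1→C gives 9>1; P2→Q gives 5>0]
(B,P): not NE [P2→R gives 2>1]
(B,Q): not NE [P2→R gives 2>0]
(B,R): not NE [P1→C gives 9>1]
(C,P): NE
(C,Q): not NE [P1→B gives 9>8]
(C,R): not NE [P2→Q gives 9>7]

Nash profiles: (C,P)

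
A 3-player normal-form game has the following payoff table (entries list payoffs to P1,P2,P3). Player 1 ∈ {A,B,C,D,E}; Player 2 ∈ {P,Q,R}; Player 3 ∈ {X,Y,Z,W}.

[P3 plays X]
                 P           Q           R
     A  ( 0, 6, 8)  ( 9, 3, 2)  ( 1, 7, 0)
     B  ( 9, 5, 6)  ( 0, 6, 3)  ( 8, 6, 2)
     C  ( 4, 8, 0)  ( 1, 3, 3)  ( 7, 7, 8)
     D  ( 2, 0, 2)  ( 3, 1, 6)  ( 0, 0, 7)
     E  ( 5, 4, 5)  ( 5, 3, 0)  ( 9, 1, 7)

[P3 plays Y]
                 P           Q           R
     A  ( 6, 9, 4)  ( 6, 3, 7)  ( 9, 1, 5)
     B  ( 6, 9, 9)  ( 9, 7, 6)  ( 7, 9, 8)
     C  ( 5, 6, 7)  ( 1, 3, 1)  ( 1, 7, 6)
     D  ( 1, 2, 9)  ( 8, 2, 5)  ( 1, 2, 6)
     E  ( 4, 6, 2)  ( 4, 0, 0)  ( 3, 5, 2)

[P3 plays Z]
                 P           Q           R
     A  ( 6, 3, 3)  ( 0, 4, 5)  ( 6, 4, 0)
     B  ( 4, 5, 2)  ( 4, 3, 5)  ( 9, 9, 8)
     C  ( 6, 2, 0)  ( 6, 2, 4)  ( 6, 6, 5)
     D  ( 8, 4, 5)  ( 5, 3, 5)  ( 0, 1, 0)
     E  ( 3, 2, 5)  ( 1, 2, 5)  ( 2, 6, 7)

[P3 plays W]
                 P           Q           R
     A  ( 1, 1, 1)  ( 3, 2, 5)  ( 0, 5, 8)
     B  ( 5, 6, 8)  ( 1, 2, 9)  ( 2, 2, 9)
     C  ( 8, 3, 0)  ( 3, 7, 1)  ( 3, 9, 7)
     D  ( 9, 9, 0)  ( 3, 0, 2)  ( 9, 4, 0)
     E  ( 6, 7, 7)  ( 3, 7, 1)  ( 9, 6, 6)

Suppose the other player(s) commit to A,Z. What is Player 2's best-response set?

BR_2 = {Q,R}

u_2(P vs A,Z) = 3
u_2(Q vs A,Z) = 4
u_2(R vs A,Z) = 4
max payoff 4 at {Q,R}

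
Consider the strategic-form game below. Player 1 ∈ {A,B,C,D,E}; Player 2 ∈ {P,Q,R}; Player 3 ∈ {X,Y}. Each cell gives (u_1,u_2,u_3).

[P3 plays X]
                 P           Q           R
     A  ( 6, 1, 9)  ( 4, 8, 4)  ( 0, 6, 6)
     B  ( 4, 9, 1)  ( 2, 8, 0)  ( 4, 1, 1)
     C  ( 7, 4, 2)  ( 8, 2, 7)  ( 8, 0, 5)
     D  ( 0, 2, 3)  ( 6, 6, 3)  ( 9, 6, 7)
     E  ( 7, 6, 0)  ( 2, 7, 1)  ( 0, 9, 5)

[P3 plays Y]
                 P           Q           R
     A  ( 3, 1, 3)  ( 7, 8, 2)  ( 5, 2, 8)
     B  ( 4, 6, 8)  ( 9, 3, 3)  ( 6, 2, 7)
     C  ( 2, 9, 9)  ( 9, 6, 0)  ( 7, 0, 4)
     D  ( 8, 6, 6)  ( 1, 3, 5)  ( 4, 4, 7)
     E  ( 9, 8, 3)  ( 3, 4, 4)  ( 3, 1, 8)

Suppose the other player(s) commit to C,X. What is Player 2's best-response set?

u_2(P vs C,X) = 4
u_2(Q vs C,X) = 2
u_2(R vs C,X) = 0
max payoff 4 at {P}

P2 best: {P}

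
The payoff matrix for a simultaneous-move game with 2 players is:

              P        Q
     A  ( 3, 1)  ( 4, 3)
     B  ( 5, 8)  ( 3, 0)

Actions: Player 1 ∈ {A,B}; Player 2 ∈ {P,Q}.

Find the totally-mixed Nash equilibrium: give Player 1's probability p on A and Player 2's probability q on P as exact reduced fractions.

P1 indiff ⇒ q·3+(1-q)·4 = q·5+(1-q)·3 ⇒ q(-2) = (1-q)(-1) ⇒ q = 1/3
P2 indiff ⇒ p·1+(1-p)·8 = p·3+(1-p)·0 ⇒ p(-2) = (1-p)(-8) ⇒ p = 4/5

(p,q) = (4/5, 1/3)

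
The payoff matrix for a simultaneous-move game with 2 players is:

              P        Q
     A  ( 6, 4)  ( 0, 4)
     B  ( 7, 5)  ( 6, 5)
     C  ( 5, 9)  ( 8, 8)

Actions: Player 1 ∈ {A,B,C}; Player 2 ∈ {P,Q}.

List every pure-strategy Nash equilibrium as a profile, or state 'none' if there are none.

Nash profiles: (B,P)

(A,P): not NE [P1→B gives 7>6]
(A,Q): not NE [P1→C gives 8>0]
(B,P): NE
(B,Q): not NE [P1→C gives 8>6]
(C,P): not NE [P1→B gives 7>5]
(C,Q): not NE [P2→P gives 9>8]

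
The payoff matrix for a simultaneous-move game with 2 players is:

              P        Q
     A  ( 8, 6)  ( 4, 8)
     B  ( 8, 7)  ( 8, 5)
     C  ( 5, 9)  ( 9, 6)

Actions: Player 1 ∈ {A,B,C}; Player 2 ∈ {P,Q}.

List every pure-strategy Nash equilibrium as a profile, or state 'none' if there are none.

NE set: (B,P)

(A,P): not NE [P2→Q gives 8>6]
(A,Q): not NE [P1→C gives 9>4]
(B,P): NE
(B,Q): not NE [P1→C gives 9>8; P2→P gives 7>5]
(C,P): not NE [P1→B gives 8>5]
(C,Q): not NE [P2→P gives 9>6]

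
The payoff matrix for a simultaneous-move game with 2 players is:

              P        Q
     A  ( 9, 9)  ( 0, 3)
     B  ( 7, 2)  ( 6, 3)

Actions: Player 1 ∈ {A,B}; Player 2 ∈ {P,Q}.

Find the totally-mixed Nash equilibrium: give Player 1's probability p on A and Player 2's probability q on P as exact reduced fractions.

P1 indiff ⇒ q·9+(1-q)·0 = q·7+(1-q)·6 ⇒ q(2) = (1-q)(6) ⇒ q = 3/4
P2 indiff ⇒ p·9+(1-p)·2 = p·3+(1-p)·3 ⇒ p(6) = (1-p)(1) ⇒ p = 1/7

P1 mixes 1/7 on A; P2 mixes 3/4 on P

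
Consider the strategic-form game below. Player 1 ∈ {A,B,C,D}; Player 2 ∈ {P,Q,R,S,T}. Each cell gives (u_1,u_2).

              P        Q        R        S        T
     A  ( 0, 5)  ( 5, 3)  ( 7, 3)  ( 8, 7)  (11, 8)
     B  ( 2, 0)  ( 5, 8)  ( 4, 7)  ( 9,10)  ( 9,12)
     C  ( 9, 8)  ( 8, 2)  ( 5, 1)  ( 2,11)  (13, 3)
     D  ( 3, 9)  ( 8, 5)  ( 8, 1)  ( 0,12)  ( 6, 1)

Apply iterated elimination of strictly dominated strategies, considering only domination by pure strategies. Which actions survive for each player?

P2 drop P (S beats it: A:7>5 B:10>0 C:11>8 D:12>9)
P2 drop Q (S beats it: A:7>3 B:10>8 C:11>2 D:12>5)
P2 drop R (S beats it: A:7>3 B:10>7 C:11>1 D:12>1)
P1 drop D (A beats it: S:8>0 T:11>6)
P1→{A,B,C} P2→{S,T}

IESDS → P1:{A,B,C} P2:{S,T}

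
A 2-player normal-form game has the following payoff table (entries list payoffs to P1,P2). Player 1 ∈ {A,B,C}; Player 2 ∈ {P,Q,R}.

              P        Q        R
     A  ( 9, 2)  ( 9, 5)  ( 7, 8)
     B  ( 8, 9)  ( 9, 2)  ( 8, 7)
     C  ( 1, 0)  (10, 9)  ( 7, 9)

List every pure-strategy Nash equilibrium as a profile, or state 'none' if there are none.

(A,P): not NE [P2→R gives 8>2]
(A,Q): not NE [P1→C gives 10>9; P2→R gives 8>5]
(A,R): not NE [P1→B gives 8>7]
(B,P): not NE [P1→A gives 9>8]
(B,Q): not NE [P1→C gives 10>9; P2→P gives 9>2]
(B,R): not NE [P2→P gives 9>7]
(C,P): not NE [P1→A gives 9>1; P2→R gives 9>0]
(C,Q): NE
(C,R): not NE [P1→B gives 8>7]

NE set: (C,Q)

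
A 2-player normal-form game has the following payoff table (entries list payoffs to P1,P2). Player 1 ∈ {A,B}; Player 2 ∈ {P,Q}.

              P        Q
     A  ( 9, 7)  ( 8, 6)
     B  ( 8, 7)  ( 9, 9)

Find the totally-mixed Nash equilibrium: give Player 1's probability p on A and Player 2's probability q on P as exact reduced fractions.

P1 mixes 2/3 on A; P2 mixes 1/2 on P

P1 indiff ⇒ q·9+(1-q)·8 = q·8+(1-q)·9 ⇒ q(1) = (1-q)(1) ⇒ q = 1/2
P2 indiff ⇒ p·7+(1-p)·7 = p·6+(1-p)·9 ⇒ p(1) = (1-p)(2) ⇒ p = 2/3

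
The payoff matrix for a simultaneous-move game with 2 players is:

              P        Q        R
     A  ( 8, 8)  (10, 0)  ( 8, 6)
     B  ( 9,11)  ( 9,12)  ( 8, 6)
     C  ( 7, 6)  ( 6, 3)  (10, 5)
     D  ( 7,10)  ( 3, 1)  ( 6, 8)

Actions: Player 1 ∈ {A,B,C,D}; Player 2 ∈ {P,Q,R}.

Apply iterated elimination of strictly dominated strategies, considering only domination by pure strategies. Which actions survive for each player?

P1 drop D (A beats it: P:8>7 Q:10>3 R:8>6)
P2 drop R (P beats it: A:8>6 B:11>6 C:6>5)
P1 drop C (A beats it: P:8>7 Q:10>6)
P1→{A,B} P2→{P,Q}

Remaining: P1:{A,B} P2:{P,Q}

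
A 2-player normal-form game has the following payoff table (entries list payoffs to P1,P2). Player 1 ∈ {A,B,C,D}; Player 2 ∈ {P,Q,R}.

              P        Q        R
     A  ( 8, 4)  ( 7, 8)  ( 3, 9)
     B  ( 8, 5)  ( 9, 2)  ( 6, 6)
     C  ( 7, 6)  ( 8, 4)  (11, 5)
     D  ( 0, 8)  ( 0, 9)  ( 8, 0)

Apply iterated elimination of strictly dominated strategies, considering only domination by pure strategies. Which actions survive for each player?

P1 drop D (C beats it: P:7>0 Q:8>0 R:11>8)
P2 drop Q (R beats it: A:9>8 B:6>2 C:5>4)
P1→{A,B,C} P2→{P,R}

Remaining: P1:{A,B,C} P2:{P,R}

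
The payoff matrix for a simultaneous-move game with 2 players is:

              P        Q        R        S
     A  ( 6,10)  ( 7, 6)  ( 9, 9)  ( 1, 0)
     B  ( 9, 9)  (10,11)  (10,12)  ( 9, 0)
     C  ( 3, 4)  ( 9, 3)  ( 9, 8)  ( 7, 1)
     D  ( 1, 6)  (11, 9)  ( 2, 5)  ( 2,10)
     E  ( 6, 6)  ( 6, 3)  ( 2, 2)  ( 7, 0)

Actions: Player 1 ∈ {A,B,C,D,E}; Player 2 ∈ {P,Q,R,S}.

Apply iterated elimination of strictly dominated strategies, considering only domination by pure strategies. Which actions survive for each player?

IESDS → P1:{B,D} P2:{Q,R,S}

P1 drop A (B beats it: P:9>6 Q:10>7 R:10>9 S:9>1)
P1 drop C (B beats it: P:9>3 Q:10>9 R:10>9 S:9>7)
P1 drop E (B beats it: P:9>6 Q:10>6 R:10>2 S:9>7)
P2 drop P (Q beats it: B:11>9 D:9>6)
P1→{B,D} P2→{Q,R,S}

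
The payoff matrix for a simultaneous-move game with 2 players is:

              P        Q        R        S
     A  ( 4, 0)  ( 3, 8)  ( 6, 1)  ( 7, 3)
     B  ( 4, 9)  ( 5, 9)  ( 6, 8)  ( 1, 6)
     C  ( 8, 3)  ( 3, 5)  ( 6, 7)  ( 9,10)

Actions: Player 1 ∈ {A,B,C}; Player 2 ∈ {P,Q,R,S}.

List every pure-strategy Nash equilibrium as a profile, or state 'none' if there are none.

NE set: (B,Q), (C,S)

(A,P): not NE [P1→C gives 8>4; P2→Q gives 8>0]
(A,Q): not NE [P1→B gives 5>3]
(A,R): not NE [P2→Q gives 8>1]
(A,S): not NE [P1→C gives 9>7; P2→Q gives 8>3]
(B,P): not NE [P1→C gives 8>4]
(B,Q): NE
(B,R): not NE [P2→Q gives 9>8]
(B,S): not NE [P1→C gives 9>1; P2→Q gives 9>6]
(C,P): not NE [P2→S gives 10>3]
(C,Q): not NE [P1→B gives 5>3; P2→S gives 10>5]
(C,R): not NE [P2→S gives 10>7]
(C,S): NE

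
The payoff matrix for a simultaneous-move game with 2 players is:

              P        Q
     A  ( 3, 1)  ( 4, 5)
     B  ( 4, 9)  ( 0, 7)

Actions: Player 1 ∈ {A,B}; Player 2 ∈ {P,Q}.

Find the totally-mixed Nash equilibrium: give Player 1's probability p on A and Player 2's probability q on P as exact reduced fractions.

P1 indiff ⇒ q·3+(1-q)·4 = q·4+(1-q)·0 ⇒ q(-1) = (1-q)(-4) ⇒ q = 4/5
P2 indiff ⇒ p·1+(1-p)·9 = p·5+(1-p)·7 ⇒ p(-4) = (1-p)(-2) ⇒ p = 1/3

(p,q) = (1/3, 4/5)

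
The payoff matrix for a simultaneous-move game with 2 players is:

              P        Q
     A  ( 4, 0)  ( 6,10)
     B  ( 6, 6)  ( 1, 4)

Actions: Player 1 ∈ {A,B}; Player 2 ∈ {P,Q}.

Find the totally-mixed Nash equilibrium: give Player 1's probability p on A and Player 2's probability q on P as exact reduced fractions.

p=1/6, q=5/7

P1 indiff ⇒ q·4+(1-q)·6 = q·6+(1-q)·1 ⇒ q(-2) = (1-q)(-5) ⇒ q = 5/7
P2 indiff ⇒ p·0+(1-p)·6 = p·10+(1-p)·4 ⇒ p(-10) = (1-p)(-2) ⇒ p = 1/6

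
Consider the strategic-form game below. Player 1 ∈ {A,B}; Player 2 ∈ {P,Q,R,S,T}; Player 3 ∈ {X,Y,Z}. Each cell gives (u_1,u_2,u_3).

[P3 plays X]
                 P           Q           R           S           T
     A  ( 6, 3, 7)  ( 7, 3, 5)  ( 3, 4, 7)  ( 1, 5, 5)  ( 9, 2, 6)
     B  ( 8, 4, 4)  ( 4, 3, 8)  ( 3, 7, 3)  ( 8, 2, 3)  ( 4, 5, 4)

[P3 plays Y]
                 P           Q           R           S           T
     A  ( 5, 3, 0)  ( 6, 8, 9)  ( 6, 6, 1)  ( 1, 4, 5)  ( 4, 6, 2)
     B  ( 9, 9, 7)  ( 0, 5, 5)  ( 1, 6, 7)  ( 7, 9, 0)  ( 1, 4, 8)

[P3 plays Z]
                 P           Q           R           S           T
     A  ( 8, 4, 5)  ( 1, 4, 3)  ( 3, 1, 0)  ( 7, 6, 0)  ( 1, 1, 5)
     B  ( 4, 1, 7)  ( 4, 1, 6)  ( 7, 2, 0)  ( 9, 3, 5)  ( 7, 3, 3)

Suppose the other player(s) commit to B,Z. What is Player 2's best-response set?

u_2(P vs B,Z) = 1
u_2(Q vs B,Z) = 1
u_2(R vs B,Z) = 2
u_2(S vs B,Z) = 3
u_2(T vs B,Z) = 3
max payoff 3 at {S,T}

P2 best: {S,T}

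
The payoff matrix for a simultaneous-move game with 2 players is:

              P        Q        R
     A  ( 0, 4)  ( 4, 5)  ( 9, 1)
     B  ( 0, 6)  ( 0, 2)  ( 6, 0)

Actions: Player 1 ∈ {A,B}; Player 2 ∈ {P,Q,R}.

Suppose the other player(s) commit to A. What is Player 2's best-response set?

u_2(P vs A) = 4
u_2(Q vs A) = 5
u_2(R vs A) = 1
max payoff 5 at {Q}

P2 best: {Q}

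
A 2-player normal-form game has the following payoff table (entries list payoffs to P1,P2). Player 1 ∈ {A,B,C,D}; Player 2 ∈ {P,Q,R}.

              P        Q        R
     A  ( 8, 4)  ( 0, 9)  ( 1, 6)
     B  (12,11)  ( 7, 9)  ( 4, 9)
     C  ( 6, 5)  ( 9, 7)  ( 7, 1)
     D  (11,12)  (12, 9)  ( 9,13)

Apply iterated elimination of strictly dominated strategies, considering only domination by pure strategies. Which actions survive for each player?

IESDS → P1:{B,D} P2:{P,R}

P1 drop A (B beats it: P:12>8 Q:7>0 R:4>1)
P1 drop C (D beats it: P:11>6 Q:12>9 R:9>7)
P2 drop Q (P beats it: B:11>9 D:12>9)
P1→{B,D} P2→{P,R}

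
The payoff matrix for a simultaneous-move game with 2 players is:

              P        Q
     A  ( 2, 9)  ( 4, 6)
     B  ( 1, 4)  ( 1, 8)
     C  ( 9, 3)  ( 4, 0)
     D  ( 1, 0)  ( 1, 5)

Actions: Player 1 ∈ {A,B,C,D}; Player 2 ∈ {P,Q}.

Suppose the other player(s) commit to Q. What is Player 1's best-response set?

P1 best: {A,C}

u_1(A vs Q) = 4
u_1(B vs Q) = 1
u_1(C vs Q) = 4
u_1(D vs Q) = 1
max payoff 4 at {A,C}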